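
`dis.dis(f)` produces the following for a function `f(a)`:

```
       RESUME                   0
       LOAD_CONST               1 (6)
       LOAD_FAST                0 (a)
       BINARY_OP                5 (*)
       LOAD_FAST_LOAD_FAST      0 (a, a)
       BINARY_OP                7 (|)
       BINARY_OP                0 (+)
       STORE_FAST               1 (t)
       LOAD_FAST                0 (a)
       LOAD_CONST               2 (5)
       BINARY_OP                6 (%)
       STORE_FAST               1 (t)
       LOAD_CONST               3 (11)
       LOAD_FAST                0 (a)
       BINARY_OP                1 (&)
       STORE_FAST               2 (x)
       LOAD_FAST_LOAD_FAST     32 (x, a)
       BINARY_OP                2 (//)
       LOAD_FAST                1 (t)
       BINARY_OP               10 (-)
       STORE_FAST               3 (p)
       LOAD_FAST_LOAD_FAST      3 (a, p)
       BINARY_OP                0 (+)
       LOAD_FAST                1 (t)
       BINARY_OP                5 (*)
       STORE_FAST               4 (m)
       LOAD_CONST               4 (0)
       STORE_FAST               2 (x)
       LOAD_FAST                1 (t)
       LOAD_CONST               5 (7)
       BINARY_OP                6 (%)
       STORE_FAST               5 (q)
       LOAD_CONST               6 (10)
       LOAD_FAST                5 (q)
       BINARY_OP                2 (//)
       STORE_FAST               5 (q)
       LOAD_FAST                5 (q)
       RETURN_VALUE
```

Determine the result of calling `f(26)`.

10

LOAD_CONST → push 6. Stack: [6]
LOAD_FAST a → push 26. Stack: [6, 26]
BINARY_OP * → 6 * 26 = 156. Stack: [156]
LOAD_FAST_LOAD_FAST a,a → push 26,26. Stack: [156, 26, 26]
BINARY_OP | → 26 | 26 = 26. Stack: [156, 26]
BINARY_OP + → 156 + 26 = 182. Stack: [182]
STORE_FAST t → t=182. Stack: []
LOAD_FAST a → push 26. Stack: [26]
LOAD_CONST → push 5. Stack: [26, 5]
BINARY_OP % → 26 % 5 = 1. Stack: [1]
STORE_FAST t → t=1. Stack: []
LOAD_CONST → push 11. Stack: [11]
LOAD_FAST a → push 26. Stack: [11, 26]
BINARY_OP & → 11 & 26 = 10. Stack: [10]
STORE_FAST x → x=10. Stack: []
LOAD_FAST_LOAD_FAST x,a → push 10,26. Stack: [10, 26]
BINARY_OP // → 10 // 26 = 0. Stack: [0]
LOAD_FAST t → push 1. Stack: [0, 1]
BINARY_OP - → 0 - 1 = -1. Stack: [-1]
STORE_FAST p → p=-1. Stack: []
LOAD_FAST_LOAD_FAST a,p → push 26,-1. Stack: [26, -1]
BINARY_OP + → 26 + -1 = 25. Stack: [25]
LOAD_FAST t → push 1. Stack: [25, 1]
BINARY_OP * → 25 * 1 = 25. Stack: [25]
STORE_FAST m → m=25. Stack: []
LOAD_CONST → push 0. Stack: [0]
STORE_FAST x → x=0. Stack: []
LOAD_FAST t → push 1. Stack: [1]
LOAD_CONST → push 7. Stack: [1, 7]
BINARY_OP % → 1 % 7 = 1. Stack: [1]
STORE_FAST q → q=1. Stack: []
LOAD_CONST → push 10. Stack: [10]
LOAD_FAST q → push 1. Stack: [10, 1]
BINARY_OP // → 10 // 1 = 10. Stack: [10]
STORE_FAST q → q=10. Stack: []
LOAD_FAST q → push 10. Stack: [10]
RETURN_VALUE → return 10.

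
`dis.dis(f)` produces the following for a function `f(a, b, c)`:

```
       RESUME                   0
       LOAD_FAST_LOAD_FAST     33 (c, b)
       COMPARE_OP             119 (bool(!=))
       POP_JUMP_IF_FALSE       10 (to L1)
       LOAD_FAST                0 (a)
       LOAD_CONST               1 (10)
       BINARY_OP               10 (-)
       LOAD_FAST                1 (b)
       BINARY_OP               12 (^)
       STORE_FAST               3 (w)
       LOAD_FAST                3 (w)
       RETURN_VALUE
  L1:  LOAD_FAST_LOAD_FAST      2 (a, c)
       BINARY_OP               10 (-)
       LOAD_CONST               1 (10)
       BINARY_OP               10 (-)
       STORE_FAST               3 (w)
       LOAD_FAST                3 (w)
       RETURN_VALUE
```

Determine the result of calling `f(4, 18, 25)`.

-24

LOAD_FAST_LOAD_FAST c,b → push 25,18. Stack: [25, 18]
COMPARE_OP bool(!=) → 25 vs 18 = True. Stack: [True]
POP_JUMP_IF_FALSE → pop True; no jump. Stack: []
LOAD_FAST a → push 4. Stack: [4]
LOAD_CONST → push 10. Stack: [4, 10]
BINARY_OP - → 4 - 10 = -6. Stack: [-6]
LOAD_FAST b → push 18. Stack: [-6, 18]
BINARY_OP ^ → -6 ^ 18 = -24. Stack: [-24]
STORE_FAST w → w=-24. Stack: []
LOAD_FAST w → push -24. Stack: [-24]
RETURN_VALUE → return -24.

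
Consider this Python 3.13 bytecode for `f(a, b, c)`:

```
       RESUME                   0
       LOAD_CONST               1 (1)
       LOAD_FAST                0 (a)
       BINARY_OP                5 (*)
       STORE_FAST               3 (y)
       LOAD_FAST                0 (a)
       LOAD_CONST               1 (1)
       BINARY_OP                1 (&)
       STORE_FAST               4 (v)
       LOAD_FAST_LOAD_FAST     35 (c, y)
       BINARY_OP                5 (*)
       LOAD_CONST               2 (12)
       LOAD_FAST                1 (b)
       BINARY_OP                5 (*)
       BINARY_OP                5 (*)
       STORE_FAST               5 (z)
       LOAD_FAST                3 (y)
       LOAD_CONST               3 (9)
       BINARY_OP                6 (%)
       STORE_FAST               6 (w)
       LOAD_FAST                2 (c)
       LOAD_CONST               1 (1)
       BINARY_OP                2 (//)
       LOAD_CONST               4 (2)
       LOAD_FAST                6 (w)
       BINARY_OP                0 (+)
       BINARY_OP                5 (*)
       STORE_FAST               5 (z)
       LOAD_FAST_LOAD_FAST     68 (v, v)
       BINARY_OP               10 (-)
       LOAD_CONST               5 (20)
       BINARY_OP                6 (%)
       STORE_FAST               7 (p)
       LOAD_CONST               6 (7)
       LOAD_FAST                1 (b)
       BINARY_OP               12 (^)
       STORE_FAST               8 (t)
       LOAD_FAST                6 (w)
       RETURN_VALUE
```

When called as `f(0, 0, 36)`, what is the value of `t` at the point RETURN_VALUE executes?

LOAD_CONST → push 1. Stack: [1]
LOAD_FAST a → push 0. Stack: [1, 0]
BINARY_OP * → 1 * 0 = 0. Stack: [0]
STORE_FAST y → y=0. Stack: []
LOAD_FAST a → push 0. Stack: [0]
LOAD_CONST → push 1. Stack: [0, 1]
BINARY_OP & → 0 & 1 = 0. Stack: [0]
STORE_FAST v → v=0. Stack: []
LOAD_FAST_LOAD_FAST c,y → push 36,0. Stack: [36, 0]
BINARY_OP * → 36 * 0 = 0. Stack: [0]
LOAD_CONST → push 12. Stack: [0, 12]
LOAD_FAST b → push 0. Stack: [0, 12, 0]
BINARY_OP * → 12 * 0 = 0. Stack: [0, 0]
BINARY_OP * → 0 * 0 = 0. Stack: [0]
STORE_FAST z → z=0. Stack: []
LOAD_FAST y → push 0. Stack: [0]
LOAD_CONST → push 9. Stack: [0, 9]
BINARY_OP % → 0 % 9 = 0. Stack: [0]
STORE_FAST w → w=0. Stack: []
LOAD_FAST c → push 36. Stack: [36]
LOAD_CONST → push 1. Stack: [36, 1]
BINARY_OP // → 36 // 1 = 36. Stack: [36]
LOAD_CONST → push 2. Stack: [36, 2]
LOAD_FAST w → push 0. Stack: [36, 2, 0]
BINARY_OP + → 2 + 0 = 2. Stack: [36, 2]
BINARY_OP * → 36 * 2 = 72. Stack: [72]
STORE_FAST z → z=72. Stack: []
LOAD_FAST_LOAD_FAST v,v → push 0,0. Stack: [0, 0]
BINARY_OP - → 0 - 0 = 0. Stack: [0]
LOAD_CONST → push 20. Stack: [0, 20]
BINARY_OP % → 0 % 20 = 0. Stack: [0]
STORE_FAST p → p=0. Stack: []
LOAD_CONST → push 7. Stack: [7]
LOAD_FAST b → push 0. Stack: [7, 0]
BINARY_OP ^ → 7 ^ 0 = 7. Stack: [7]
STORE_FAST t → t=7. Stack: []
LOAD_FAST w → push 0. Stack: [0]
RETURN_VALUE → return 0.

7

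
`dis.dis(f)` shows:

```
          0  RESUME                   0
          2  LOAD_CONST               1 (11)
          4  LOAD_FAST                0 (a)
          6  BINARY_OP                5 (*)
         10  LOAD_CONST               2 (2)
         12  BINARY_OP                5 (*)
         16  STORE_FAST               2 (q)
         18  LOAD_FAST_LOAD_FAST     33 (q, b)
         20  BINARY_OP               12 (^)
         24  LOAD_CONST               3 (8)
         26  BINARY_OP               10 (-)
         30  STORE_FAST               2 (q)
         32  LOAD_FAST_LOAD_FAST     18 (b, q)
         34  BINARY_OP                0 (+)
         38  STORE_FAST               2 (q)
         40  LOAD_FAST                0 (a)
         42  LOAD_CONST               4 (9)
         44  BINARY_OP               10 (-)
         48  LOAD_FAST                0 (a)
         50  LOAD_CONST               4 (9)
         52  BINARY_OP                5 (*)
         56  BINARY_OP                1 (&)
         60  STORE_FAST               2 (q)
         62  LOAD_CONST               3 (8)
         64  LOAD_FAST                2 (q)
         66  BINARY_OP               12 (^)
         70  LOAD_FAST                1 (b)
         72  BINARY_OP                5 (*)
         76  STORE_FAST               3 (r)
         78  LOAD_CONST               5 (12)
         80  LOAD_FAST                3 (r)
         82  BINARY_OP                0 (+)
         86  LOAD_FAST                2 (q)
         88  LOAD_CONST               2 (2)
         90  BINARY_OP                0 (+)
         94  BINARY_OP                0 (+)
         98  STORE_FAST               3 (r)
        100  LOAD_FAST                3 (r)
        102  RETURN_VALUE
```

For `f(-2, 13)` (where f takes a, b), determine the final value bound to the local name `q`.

-28

LOAD_CONST → push 11. Stack: [11]
LOAD_FAST a → push -2. Stack: [11, -2]
BINARY_OP * → 11 * -2 = -22. Stack: [-22]
LOAD_CONST → push 2. Stack: [-22, 2]
BINARY_OP * → -22 * 2 = -44. Stack: [-44]
STORE_FAST q → q=-44. Stack: []
LOAD_FAST_LOAD_FAST q,b → push -44,13. Stack: [-44, 13]
BINARY_OP ^ → -44 ^ 13 = -39. Stack: [-39]
LOAD_CONST → push 8. Stack: [-39, 8]
BINARY_OP - → -39 - 8 = -47. Stack: [-47]
STORE_FAST q → q=-47. Stack: []
LOAD_FAST_LOAD_FAST b,q → push 13,-47. Stack: [13, -47]
BINARY_OP + → 13 + -47 = -34. Stack: [-34]
STORE_FAST q → q=-34. Stack: []
LOAD_FAST a → push -2. Stack: [-2]
LOAD_CONST → push 9. Stack: [-2, 9]
BINARY_OP - → -2 - 9 = -11. Stack: [-11]
LOAD_FAST a → push -2. Stack: [-11, -2]
LOAD_CONST → push 9. Stack: [-11, -2, 9]
BINARY_OP * → -2 * 9 = -18. Stack: [-11, -18]
BINARY_OP & → -11 & -18 = -28. Stack: [-28]
STORE_FAST q → q=-28. Stack: []
LOAD_CONST → push 8. Stack: [8]
LOAD_FAST q → push -28. Stack: [8, -28]
BINARY_OP ^ → 8 ^ -28 = -20. Stack: [-20]
LOAD_FAST b → push 13. Stack: [-20, 13]
BINARY_OP * → -20 * 13 = -260. Stack: [-260]
STORE_FAST r → r=-260. Stack: []
LOAD_CONST → push 12. Stack: [12]
LOAD_FAST r → push -260. Stack: [12, -260]
BINARY_OP + → 12 + -260 = -248. Stack: [-248]
LOAD_FAST q → push -28. Stack: [-248, -28]
LOAD_CONST → push 2. Stack: [-248, -28, 2]
BINARY_OP + → -28 + 2 = -26. Stack: [-248, -26]
BINARY_OP + → -248 + -26 = -274. Stack: [-274]
STORE_FAST r → r=-274. Stack: []
LOAD_FAST r → push -274. Stack: [-274]
RETURN_VALUE → return -274.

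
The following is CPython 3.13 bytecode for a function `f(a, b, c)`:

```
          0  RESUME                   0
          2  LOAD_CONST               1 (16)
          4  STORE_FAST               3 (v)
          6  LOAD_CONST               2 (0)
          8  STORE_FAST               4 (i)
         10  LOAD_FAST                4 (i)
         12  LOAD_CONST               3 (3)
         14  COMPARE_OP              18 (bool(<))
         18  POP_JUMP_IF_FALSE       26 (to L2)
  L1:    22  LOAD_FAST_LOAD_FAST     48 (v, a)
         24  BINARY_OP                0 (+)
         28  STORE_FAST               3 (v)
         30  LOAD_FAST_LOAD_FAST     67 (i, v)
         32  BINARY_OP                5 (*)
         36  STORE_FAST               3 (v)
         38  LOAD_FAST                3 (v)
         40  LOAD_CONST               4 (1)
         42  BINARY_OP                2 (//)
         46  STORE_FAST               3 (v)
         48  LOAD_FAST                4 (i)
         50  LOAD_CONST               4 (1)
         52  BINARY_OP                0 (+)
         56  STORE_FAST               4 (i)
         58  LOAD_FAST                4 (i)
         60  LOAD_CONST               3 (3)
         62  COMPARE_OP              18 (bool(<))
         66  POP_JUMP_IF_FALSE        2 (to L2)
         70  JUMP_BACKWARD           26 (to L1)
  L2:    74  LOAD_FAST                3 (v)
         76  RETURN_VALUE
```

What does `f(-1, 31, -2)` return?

-4

LOAD_CONST → push 16. Stack: [16]
STORE_FAST v → v=16. Stack: []
LOAD_CONST → push 0. Stack: [0]
STORE_FAST i → i=0. Stack: []
LOAD_FAST i → push 0. Stack: [0]
LOAD_CONST → push 3. Stack: [0, 3]
COMPARE_OP bool(<) → 0 vs 3 = True. Stack: [True]
POP_JUMP_IF_FALSE → pop True; no jump. Stack: []
LOAD_FAST_LOAD_FAST v,a → push 16,-1. Stack: [16, -1]
BINARY_OP + → 16 + -1 = 15. Stack: [15]
STORE_FAST v → v=15. Stack: []
LOAD_FAST_LOAD_FAST i,v → push 0,15. Stack: [0, 15]
BINARY_OP * → 0 * 15 = 0. Stack: [0]
STORE_FAST v → v=0. Stack: []
LOAD_FAST v → push 0. Stack: [0]
LOAD_CONST → push 1. Stack: [0, 1]
BINARY_OP // → 0 // 1 = 0. Stack: [0]
STORE_FAST v → v=0. Stack: []
LOAD_FAST i → push 0. Stack: [0]
LOAD_CONST → push 1. Stack: [0, 1]
BINARY_OP + → 0 + 1 = 1. Stack: [1]
STORE_FAST i → i=1. Stack: []
LOAD_FAST i → push 1. Stack: [1]
LOAD_CONST → push 3. Stack: [1, 3]
COMPARE_OP bool(<) → 1 vs 3 = True. Stack: [True]
POP_JUMP_IF_FALSE → pop True; no jump. Stack: []
LOAD_FAST_LOAD_FAST v,a → push 0,-1. Stack: [0, -1]
BINARY_OP + → 0 + -1 = -1. Stack: [-1]
STORE_FAST v → v=-1. Stack: []
LOAD_FAST_LOAD_FAST i,v → push 1,-1. Stack: [1, -1]
BINARY_OP * → 1 * -1 = -1. Stack: [-1]
STORE_FAST v → v=-1. Stack: []
LOAD_FAST v → push -1. Stack: [-1]
LOAD_CONST → push 1. Stack: [-1, 1]
BINARY_OP // → -1 // 1 = -1. Stack: [-1]
STORE_FAST v → v=-1. Stack: []
LOAD_FAST i → push 1. Stack: [1]
LOAD_CONST → push 1. Stack: [1, 1]
BINARY_OP + → 1 + 1 = 2. Stack: [2]
STORE_FAST i → i=2. Stack: []
LOAD_FAST i → push 2. Stack: [2]
LOAD_CONST → push 3. Stack: [2, 3]
COMPARE_OP bool(<) → 2 vs 3 = True. Stack: [True]
POP_JUMP_IF_FALSE → pop True; no jump. Stack: []
LOAD_FAST_LOAD_FAST v,a → push -1,-1. Stack: [-1, -1]
BINARY_OP + → -1 + -1 = -2. Stack: [-2]
STORE_FAST v → v=-2. Stack: []
LOAD_FAST_LOAD_FAST i,v → push 2,-2. Stack: [2, -2]
BINARY_OP * → 2 * -2 = -4. Stack: [-4]
STORE_FAST v → v=-4. Stack: []
LOAD_FAST v → push -4. Stack: [-4]
LOAD_CONST → push 1. Stack: [-4, 1]
BINARY_OP // → -4 // 1 = -4. Stack: [-4]
STORE_FAST v → v=-4. Stack: []
LOAD_FAST i → push 2. Stack: [2]
LOAD_CONST → push 1. Stack: [2, 1]
BINARY_OP + → 2 + 1 = 3. Stack: [3]
STORE_FAST i → i=3. Stack: []
LOAD_FAST i → push 3. Stack: [3]
LOAD_CONST → push 3. Stack: [3, 3]
COMPARE_OP bool(<) → 3 vs 3 = False. Stack: [False]
POP_JUMP_IF_FALSE → pop False; jump. Stack: []
LOAD_FAST v → push -4. Stack: [-4]
RETURN_VALUE → return -4.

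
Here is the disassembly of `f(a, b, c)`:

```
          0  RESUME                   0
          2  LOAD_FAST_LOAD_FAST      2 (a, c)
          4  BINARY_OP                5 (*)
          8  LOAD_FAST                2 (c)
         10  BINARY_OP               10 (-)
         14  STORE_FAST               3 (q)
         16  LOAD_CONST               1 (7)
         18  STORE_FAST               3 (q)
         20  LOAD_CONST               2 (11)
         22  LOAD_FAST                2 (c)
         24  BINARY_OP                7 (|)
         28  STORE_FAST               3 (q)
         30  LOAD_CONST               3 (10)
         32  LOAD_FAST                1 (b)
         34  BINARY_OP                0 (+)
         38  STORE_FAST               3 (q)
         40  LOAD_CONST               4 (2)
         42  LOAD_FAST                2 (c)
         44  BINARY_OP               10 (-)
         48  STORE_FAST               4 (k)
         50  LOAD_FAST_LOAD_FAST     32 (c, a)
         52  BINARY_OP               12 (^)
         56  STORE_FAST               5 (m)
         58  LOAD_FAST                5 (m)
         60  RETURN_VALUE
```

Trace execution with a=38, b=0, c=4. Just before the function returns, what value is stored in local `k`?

LOAD_FAST_LOAD_FAST a,c → push 38,4. Stack: [38, 4]
BINARY_OP * → 38 * 4 = 152. Stack: [152]
LOAD_FAST c → push 4. Stack: [152, 4]
BINARY_OP - → 152 - 4 = 148. Stack: [148]
STORE_FAST q → q=148. Stack: []
LOAD_CONST → push 7. Stack: [7]
STORE_FAST q → q=7. Stack: []
LOAD_CONST → push 11. Stack: [11]
LOAD_FAST c → push 4. Stack: [11, 4]
BINARY_OP | → 11 | 4 = 15. Stack: [15]
STORE_FAST q → q=15. Stack: []
LOAD_CONST → push 10. Stack: [10]
LOAD_FAST b → push 0. Stack: [10, 0]
BINARY_OP + → 10 + 0 = 10. Stack: [10]
STORE_FAST q → q=10. Stack: []
LOAD_CONST → push 2. Stack: [2]
LOAD_FAST c → push 4. Stack: [2, 4]
BINARY_OP - → 2 - 4 = -2. Stack: [-2]
STORE_FAST k → k=-2. Stack: []
LOAD_FAST_LOAD_FAST c,a → push 4,38. Stack: [4, 38]
BINARY_OP ^ → 4 ^ 38 = 34. Stack: [34]
STORE_FAST m → m=34. Stack: []
LOAD_FAST m → push 34. Stack: [34]
RETURN_VALUE → return 34.

-2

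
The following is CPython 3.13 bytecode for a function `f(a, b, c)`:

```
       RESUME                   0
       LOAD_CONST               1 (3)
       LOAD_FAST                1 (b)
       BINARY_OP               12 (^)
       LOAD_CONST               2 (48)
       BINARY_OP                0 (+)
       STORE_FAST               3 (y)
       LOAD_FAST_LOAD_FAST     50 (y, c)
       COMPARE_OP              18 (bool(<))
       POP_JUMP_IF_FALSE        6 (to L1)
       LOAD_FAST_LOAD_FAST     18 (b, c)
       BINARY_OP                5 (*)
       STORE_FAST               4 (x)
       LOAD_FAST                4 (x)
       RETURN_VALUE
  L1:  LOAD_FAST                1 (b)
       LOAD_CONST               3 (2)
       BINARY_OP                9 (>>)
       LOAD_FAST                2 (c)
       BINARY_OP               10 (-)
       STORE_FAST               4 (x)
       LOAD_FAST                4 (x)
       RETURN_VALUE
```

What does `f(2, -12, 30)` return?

LOAD_CONST → push 3. Stack: [3]
LOAD_FAST b → push -12. Stack: [3, -12]
BINARY_OP ^ → 3 ^ -12 = -9. Stack: [-9]
LOAD_CONST → push 48. Stack: [-9, 48]
BINARY_OP + → -9 + 48 = 39. Stack: [39]
STORE_FAST y → y=39. Stack: []
LOAD_FAST_LOAD_FAST y,c → push 39,30. Stack: [39, 30]
COMPARE_OP bool(<) → 39 vs 30 = False. Stack: [False]
POP_JUMP_IF_FALSE → pop False; jump. Stack: []
LOAD_FAST b → push -12. Stack: [-12]
LOAD_CONST → push 2. Stack: [-12, 2]
BINARY_OP >> → -12 >> 2 = -3. Stack: [-3]
LOAD_FAST c → push 30. Stack: [-3, 30]
BINARY_OP - → -3 - 30 = -33. Stack: [-33]
STORE_FAST x → x=-33. Stack: []
LOAD_FAST x → push -33. Stack: [-33]
RETURN_VALUE → return -33.

-33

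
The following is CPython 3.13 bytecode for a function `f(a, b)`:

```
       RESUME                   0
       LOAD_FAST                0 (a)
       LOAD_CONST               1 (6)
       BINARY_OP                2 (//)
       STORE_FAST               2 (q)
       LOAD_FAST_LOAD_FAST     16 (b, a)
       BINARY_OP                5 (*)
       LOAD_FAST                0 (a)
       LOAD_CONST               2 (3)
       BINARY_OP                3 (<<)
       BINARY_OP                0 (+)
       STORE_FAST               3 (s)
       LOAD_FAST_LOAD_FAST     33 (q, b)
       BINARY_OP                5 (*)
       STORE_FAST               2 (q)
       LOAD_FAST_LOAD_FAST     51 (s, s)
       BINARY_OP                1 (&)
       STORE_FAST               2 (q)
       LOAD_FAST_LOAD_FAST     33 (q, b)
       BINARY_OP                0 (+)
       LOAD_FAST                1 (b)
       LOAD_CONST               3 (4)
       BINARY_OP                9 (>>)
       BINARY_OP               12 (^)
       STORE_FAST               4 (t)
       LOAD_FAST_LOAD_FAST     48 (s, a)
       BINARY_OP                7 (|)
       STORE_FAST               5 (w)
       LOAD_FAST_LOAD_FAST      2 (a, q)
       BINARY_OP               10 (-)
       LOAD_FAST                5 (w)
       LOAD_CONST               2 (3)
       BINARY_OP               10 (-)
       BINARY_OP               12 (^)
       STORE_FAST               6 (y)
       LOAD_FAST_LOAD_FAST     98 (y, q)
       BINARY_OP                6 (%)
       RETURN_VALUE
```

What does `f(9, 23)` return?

261

LOAD_FAST a → push 9. Stack: [9]
LOAD_CONST → push 6. Stack: [9, 6]
BINARY_OP // → 9 // 6 = 1. Stack: [1]
STORE_FAST q → q=1. Stack: []
LOAD_FAST_LOAD_FAST b,a → push 23,9. Stack: [23, 9]
BINARY_OP * → 23 * 9 = 207. Stack: [207]
LOAD_FAST a → push 9. Stack: [207, 9]
LOAD_CONST → push 3. Stack: [207, 9, 3]
BINARY_OP << → 9 << 3 = 72. Stack: [207, 72]
BINARY_OP + → 207 + 72 = 279. Stack: [279]
STORE_FAST s → s=279. Stack: []
LOAD_FAST_LOAD_FAST q,b → push 1,23. Stack: [1, 23]
BINARY_OP * → 1 * 23 = 23. Stack: [23]
STORE_FAST q → q=23. Stack: []
LOAD_FAST_LOAD_FAST s,s → push 279,279. Stack: [279, 279]
BINARY_OP & → 279 & 279 = 279. Stack: [279]
STORE_FAST q → q=279. Stack: []
LOAD_FAST_LOAD_FAST q,b → push 279,23. Stack: [279, 23]
BINARY_OP + → 279 + 23 = 302. Stack: [302]
LOAD_FAST b → push 23. Stack: [302, 23]
LOAD_CONST → push 4. Stack: [302, 23, 4]
BINARY_OP >> → 23 >> 4 = 1. Stack: [302, 1]
BINARY_OP ^ → 302 ^ 1 = 303. Stack: [303]
STORE_FAST t → t=303. Stack: []
LOAD_FAST_LOAD_FAST s,a → push 279,9. Stack: [279, 9]
BINARY_OP | → 279 | 9 = 287. Stack: [287]
STORE_FAST w → w=287. Stack: []
LOAD_FAST_LOAD_FAST a,q → push 9,279. Stack: [9, 279]
BINARY_OP - → 9 - 279 = -270. Stack: [-270]
LOAD_FAST w → push 287. Stack: [-270, 287]
LOAD_CONST → push 3. Stack: [-270, 287, 3]
BINARY_OP - → 287 - 3 = 284. Stack: [-270, 284]
BINARY_OP ^ → -270 ^ 284 = -18. Stack: [-18]
STORE_FAST y → y=-18. Stack: []
LOAD_FAST_LOAD_FAST y,q → push -18,279. Stack: [-18, 279]
BINARY_OP % → -18 % 279 = 261. Stack: [261]
RETURN_VALUE → return 261.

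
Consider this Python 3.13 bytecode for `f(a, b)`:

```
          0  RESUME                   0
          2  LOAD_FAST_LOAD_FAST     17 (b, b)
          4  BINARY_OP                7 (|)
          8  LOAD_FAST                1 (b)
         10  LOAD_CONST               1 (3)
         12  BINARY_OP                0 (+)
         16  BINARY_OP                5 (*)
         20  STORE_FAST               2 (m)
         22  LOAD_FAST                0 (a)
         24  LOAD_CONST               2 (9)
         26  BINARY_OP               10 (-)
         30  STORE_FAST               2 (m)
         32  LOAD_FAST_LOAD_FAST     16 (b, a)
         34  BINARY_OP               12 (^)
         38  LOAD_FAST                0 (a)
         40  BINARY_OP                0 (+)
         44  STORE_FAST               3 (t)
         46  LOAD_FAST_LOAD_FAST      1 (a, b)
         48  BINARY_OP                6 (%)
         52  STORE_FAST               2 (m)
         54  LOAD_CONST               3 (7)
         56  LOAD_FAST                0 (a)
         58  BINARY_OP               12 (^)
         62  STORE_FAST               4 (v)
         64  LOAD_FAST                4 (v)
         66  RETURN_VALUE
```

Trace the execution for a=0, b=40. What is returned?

7

LOAD_FAST_LOAD_FAST b,b → push 40,40. Stack: [40, 40]
BINARY_OP | → 40 | 40 = 40. Stack: [40]
LOAD_FAST b → push 40. Stack: [40, 40]
LOAD_CONST → push 3. Stack: [40, 40, 3]
BINARY_OP + → 40 + 3 = 43. Stack: [40, 43]
BINARY_OP * → 40 * 43 = 1720. Stack: [1720]
STORE_FAST m → m=1720. Stack: []
LOAD_FAST a → push 0. Stack: [0]
LOAD_CONST → push 9. Stack: [0, 9]
BINARY_OP - → 0 - 9 = -9. Stack: [-9]
STORE_FAST m → m=-9. Stack: []
LOAD_FAST_LOAD_FAST b,a → push 40,0. Stack: [40, 0]
BINARY_OP ^ → 40 ^ 0 = 40. Stack: [40]
LOAD_FAST a → push 0. Stack: [40, 0]
BINARY_OP + → 40 + 0 = 40. Stack: [40]
STORE_FAST t → t=40. Stack: []
LOAD_FAST_LOAD_FAST a,b → push 0,40. Stack: [0, 40]
BINARY_OP % → 0 % 40 = 0. Stack: [0]
STORE_FAST m → m=0. Stack: []
LOAD_CONST → push 7. Stack: [7]
LOAD_FAST a → push 0. Stack: [7, 0]
BINARY_OP ^ → 7 ^ 0 = 7. Stack: [7]
STORE_FAST v → v=7. Stack: []
LOAD_FAST v → push 7. Stack: [7]
RETURN_VALUE → return 7.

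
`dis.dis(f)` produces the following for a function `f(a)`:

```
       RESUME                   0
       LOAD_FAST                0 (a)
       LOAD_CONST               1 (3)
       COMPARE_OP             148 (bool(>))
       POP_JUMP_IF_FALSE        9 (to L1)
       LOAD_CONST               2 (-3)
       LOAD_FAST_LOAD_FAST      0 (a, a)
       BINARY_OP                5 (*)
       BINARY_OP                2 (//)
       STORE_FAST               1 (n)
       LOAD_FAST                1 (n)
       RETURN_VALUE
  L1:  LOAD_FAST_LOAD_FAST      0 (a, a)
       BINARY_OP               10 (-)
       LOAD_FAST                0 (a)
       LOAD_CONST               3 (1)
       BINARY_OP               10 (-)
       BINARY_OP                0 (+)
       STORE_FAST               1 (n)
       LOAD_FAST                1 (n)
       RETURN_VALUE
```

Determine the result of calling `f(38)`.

LOAD_FAST a → push 38. Stack: [38]
LOAD_CONST → push 3. Stack: [38, 3]
COMPARE_OP bool(>) → 38 vs 3 = True. Stack: [True]
POP_JUMP_IF_FALSE → pop True; no jump. Stack: []
LOAD_CONST → push -3. Stack: [-3]
LOAD_FAST_LOAD_FAST a,a → push 38,38. Stack: [-3, 38, 38]
BINARY_OP * → 38 * 38 = 1444. Stack: [-3, 1444]
BINARY_OP // → -3 // 1444 = -1. Stack: [-1]
STORE_FAST n → n=-1. Stack: []
LOAD_FAST n → push -1. Stack: [-1]
RETURN_VALUE → return -1.

-1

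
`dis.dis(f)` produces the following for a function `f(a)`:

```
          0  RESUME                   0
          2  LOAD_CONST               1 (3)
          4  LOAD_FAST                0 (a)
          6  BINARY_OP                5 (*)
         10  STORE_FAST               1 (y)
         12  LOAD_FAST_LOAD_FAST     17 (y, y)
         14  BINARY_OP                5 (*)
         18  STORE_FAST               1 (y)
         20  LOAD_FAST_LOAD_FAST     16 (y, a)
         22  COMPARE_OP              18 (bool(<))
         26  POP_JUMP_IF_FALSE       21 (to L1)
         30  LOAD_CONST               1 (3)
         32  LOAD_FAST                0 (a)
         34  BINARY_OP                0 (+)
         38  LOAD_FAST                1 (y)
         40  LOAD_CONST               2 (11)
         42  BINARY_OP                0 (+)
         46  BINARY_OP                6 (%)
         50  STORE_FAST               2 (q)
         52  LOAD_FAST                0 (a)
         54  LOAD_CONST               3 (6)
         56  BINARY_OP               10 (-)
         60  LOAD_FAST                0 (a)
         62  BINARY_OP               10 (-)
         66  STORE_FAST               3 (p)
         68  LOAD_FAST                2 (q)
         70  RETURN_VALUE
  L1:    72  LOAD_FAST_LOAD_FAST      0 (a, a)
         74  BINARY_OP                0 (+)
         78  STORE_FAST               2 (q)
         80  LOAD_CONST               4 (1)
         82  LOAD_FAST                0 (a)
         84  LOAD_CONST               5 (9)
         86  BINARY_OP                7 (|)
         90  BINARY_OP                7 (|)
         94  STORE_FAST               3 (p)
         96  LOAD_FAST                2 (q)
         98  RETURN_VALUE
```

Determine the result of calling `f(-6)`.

LOAD_CONST → push 3. Stack: [3]
LOAD_FAST a → push -6. Stack: [3, -6]
BINARY_OP * → 3 * -6 = -18. Stack: [-18]
STORE_FAST y → y=-18. Stack: []
LOAD_FAST_LOAD_FAST y,y → push -18,-18. Stack: [-18, -18]
BINARY_OP * → -18 * -18 = 324. Stack: [324]
STORE_FAST y → y=324. Stack: []
LOAD_FAST_LOAD_FAST y,a → push 324,-6. Stack: [324, -6]
COMPARE_OP bool(<) → 324 vs -6 = False. Stack: [False]
POP_JUMP_IF_FALSE → pop False; jump. Stack: []
LOAD_FAST_LOAD_FAST a,a → push -6,-6. Stack: [-6, -6]
BINARY_OP + → -6 + -6 = -12. Stack: [-12]
STORE_FAST q → q=-12. Stack: []
LOAD_CONST → push 1. Stack: [1]
LOAD_FAST a → push -6. Stack: [1, -6]
LOAD_CONST → push 9. Stack: [1, -6, 9]
BINARY_OP | → -6 | 9 = -5. Stack: [1, -5]
BINARY_OP | → 1 | -5 = -5. Stack: [-5]
STORE_FAST p → p=-5. Stack: []
LOAD_FAST q → push -12. Stack: [-12]
RETURN_VALUE → return -12.

-12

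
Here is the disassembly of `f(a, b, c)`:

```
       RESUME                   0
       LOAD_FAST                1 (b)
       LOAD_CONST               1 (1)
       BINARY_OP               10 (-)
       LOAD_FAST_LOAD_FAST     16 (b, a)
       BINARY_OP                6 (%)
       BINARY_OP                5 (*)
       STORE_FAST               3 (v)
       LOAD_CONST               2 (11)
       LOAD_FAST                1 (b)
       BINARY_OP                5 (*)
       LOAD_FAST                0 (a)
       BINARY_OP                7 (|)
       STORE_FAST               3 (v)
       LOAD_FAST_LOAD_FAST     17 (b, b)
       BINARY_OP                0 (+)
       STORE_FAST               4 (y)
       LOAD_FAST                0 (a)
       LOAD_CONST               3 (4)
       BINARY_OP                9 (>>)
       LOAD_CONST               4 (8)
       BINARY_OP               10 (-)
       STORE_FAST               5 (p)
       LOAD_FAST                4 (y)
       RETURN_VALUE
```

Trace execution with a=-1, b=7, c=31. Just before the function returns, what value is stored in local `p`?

LOAD_FAST b → push 7. Stack: [7]
LOAD_CONST → push 1. Stack: [7, 1]
BINARY_OP - → 7 - 1 = 6. Stack: [6]
LOAD_FAST_LOAD_FAST b,a → push 7,-1. Stack: [6, 7, -1]
BINARY_OP % → 7 % -1 = 0. Stack: [6, 0]
BINARY_OP * → 6 * 0 = 0. Stack: [0]
STORE_FAST v → v=0. Stack: []
LOAD_CONST → push 11. Stack: [11]
LOAD_FAST b → push 7. Stack: [11, 7]
BINARY_OP * → 11 * 7 = 77. Stack: [77]
LOAD_FAST a → push -1. Stack: [77, -1]
BINARY_OP | → 77 | -1 = -1. Stack: [-1]
STORE_FAST v → v=-1. Stack: []
LOAD_FAST_LOAD_FAST b,b → push 7,7. Stack: [7, 7]
BINARY_OP + → 7 + 7 = 14. Stack: [14]
STORE_FAST y → y=14. Stack: []
LOAD_FAST a → push -1. Stack: [-1]
LOAD_CONST → push 4. Stack: [-1, 4]
BINARY_OP >> → -1 >> 4 = -1. Stack: [-1]
LOAD_CONST → push 8. Stack: [-1, 8]
BINARY_OP - → -1 - 8 = -9. Stack: [-9]
STORE_FAST p → p=-9. Stack: []
LOAD_FAST y → push 14. Stack: [14]
RETURN_VALUE → return 14.

-9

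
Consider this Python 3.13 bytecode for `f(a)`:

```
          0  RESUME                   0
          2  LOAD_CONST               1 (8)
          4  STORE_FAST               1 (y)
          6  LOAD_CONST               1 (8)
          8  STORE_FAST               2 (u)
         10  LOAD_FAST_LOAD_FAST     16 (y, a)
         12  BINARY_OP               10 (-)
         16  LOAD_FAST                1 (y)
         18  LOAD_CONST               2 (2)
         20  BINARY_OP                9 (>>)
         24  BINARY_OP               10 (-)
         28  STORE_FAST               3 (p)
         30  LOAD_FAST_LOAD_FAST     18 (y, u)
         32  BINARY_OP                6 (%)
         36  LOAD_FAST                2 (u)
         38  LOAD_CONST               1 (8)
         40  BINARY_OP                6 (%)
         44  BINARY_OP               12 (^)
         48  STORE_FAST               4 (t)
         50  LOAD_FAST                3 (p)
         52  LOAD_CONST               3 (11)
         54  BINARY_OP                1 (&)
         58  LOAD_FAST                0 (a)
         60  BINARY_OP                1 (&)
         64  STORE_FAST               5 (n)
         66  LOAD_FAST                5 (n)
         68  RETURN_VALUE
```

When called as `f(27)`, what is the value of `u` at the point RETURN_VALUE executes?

LOAD_CONST → push 8. Stack: [8]
STORE_FAST y → y=8. Stack: []
LOAD_CONST → push 8. Stack: [8]
STORE_FAST u → u=8. Stack: []
LOAD_FAST_LOAD_FAST y,a → push 8,27. Stack: [8, 27]
BINARY_OP - → 8 - 27 = -19. Stack: [-19]
LOAD_FAST y → push 8. Stack: [-19, 8]
LOAD_CONST → push 2. Stack: [-19, 8, 2]
BINARY_OP >> → 8 >> 2 = 2. Stack: [-19, 2]
BINARY_OP - → -19 - 2 = -21. Stack: [-21]
STORE_FAST p → p=-21. Stack: []
LOAD_FAST_LOAD_FAST y,u → push 8,8. Stack: [8, 8]
BINARY_OP % → 8 % 8 = 0. Stack: [0]
LOAD_FAST u → push 8. Stack: [0, 8]
LOAD_CONST → push 8. Stack: [0, 8, 8]
BINARY_OP % → 8 % 8 = 0. Stack: [0, 0]
BINARY_OP ^ → 0 ^ 0 = 0. Stack: [0]
STORE_FAST t → t=0. Stack: []
LOAD_FAST p → push -21. Stack: [-21]
LOAD_CONST → push 11. Stack: [-21, 11]
BINARY_OP & → -21 & 11 = 11. Stack: [11]
LOAD_FAST a → push 27. Stack: [11, 27]
BINARY_OP & → 11 & 27 = 11. Stack: [11]
STORE_FAST n → n=11. Stack: []
LOAD_FAST n → push 11. Stack: [11]
RETURN_VALUE → return 11.

8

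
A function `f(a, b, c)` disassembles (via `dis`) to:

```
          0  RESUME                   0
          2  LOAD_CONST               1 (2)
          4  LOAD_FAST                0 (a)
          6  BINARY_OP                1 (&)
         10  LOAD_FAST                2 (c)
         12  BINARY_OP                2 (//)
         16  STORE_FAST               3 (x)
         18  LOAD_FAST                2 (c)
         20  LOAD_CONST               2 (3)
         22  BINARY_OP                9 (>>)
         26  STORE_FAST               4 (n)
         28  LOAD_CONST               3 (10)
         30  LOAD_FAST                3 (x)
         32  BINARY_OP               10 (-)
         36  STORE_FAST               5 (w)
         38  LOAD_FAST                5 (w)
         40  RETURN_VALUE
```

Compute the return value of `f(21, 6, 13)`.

LOAD_CONST → push 2. Stack: [2]
LOAD_FAST a → push 21. Stack: [2, 21]
BINARY_OP & → 2 & 21 = 0. Stack: [0]
LOAD_FAST c → push 13. Stack: [0, 13]
BINARY_OP // → 0 // 13 = 0. Stack: [0]
STORE_FAST x → x=0. Stack: []
LOAD_FAST c → push 13. Stack: [13]
LOAD_CONST → push 3. Stack: [13, 3]
BINARY_OP >> → 13 >> 3 = 1. Stack: [1]
STORE_FAST n → n=1. Stack: []
LOAD_CONST → push 10. Stack: [10]
LOAD_FAST x → push 0. Stack: [10, 0]
BINARY_OP - → 10 - 0 = 10. Stack: [10]
STORE_FAST w → w=10. Stack: []
LOAD_FAST w → push 10. Stack: [10]
RETURN_VALUE → return 10.

10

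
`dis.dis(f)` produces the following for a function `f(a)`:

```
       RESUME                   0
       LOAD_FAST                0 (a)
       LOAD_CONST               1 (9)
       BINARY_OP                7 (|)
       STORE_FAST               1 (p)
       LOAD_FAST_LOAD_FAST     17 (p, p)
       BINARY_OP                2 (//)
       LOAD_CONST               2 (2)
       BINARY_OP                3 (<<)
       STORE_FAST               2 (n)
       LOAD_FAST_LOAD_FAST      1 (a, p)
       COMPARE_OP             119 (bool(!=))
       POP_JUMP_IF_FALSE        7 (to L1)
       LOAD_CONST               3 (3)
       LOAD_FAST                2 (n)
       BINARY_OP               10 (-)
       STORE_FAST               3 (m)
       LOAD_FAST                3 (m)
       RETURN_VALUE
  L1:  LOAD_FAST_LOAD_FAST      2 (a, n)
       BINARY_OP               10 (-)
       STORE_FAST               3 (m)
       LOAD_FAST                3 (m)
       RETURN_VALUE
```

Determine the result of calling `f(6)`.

-1

LOAD_FAST a → push 6. Stack: [6]
LOAD_CONST → push 9. Stack: [6, 9]
BINARY_OP | → 6 | 9 = 15. Stack: [15]
STORE_FAST p → p=15. Stack: []
LOAD_FAST_LOAD_FAST p,p → push 15,15. Stack: [15, 15]
BINARY_OP // → 15 // 15 = 1. Stack: [1]
LOAD_CONST → push 2. Stack: [1, 2]
BINARY_OP << → 1 << 2 = 4. Stack: [4]
STORE_FAST n → n=4. Stack: []
LOAD_FAST_LOAD_FAST a,p → push 6,15. Stack: [6, 15]
COMPARE_OP bool(!=) → 6 vs 15 = True. Stack: [True]
POP_JUMP_IF_FALSE → pop True; no jump. Stack: []
LOAD_CONST → push 3. Stack: [3]
LOAD_FAST n → push 4. Stack: [3, 4]
BINARY_OP - → 3 - 4 = -1. Stack: [-1]
STORE_FAST m → m=-1. Stack: []
LOAD_FAST m → push -1. Stack: [-1]
RETURN_VALUE → return -1.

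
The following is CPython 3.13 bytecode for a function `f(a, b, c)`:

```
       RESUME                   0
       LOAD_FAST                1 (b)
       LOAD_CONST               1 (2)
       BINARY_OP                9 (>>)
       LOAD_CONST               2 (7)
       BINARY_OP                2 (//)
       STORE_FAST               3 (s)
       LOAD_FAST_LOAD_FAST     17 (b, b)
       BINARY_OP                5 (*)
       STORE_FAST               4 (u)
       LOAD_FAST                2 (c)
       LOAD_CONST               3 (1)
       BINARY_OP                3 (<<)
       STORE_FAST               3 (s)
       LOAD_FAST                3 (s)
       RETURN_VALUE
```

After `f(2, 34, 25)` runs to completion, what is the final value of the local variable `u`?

LOAD_FAST b → push 34. Stack: [34]
LOAD_CONST → push 2. Stack: [34, 2]
BINARY_OP >> → 34 >> 2 = 8. Stack: [8]
LOAD_CONST → push 7. Stack: [8, 7]
BINARY_OP // → 8 // 7 = 1. Stack: [1]
STORE_FAST s → s=1. Stack: []
LOAD_FAST_LOAD_FAST b,b → push 34,34. Stack: [34, 34]
BINARY_OP * → 34 * 34 = 1156. Stack: [1156]
STORE_FAST u → u=1156. Stack: []
LOAD_FAST c → push 25. Stack: [25]
LOAD_CONST → push 1. Stack: [25, 1]
BINARY_OP << → 25 << 1 = 50. Stack: [50]
STORE_FAST s → s=50. Stack: []
LOAD_FAST s → push 50. Stack: [50]
RETURN_VALUE → return 50.

1156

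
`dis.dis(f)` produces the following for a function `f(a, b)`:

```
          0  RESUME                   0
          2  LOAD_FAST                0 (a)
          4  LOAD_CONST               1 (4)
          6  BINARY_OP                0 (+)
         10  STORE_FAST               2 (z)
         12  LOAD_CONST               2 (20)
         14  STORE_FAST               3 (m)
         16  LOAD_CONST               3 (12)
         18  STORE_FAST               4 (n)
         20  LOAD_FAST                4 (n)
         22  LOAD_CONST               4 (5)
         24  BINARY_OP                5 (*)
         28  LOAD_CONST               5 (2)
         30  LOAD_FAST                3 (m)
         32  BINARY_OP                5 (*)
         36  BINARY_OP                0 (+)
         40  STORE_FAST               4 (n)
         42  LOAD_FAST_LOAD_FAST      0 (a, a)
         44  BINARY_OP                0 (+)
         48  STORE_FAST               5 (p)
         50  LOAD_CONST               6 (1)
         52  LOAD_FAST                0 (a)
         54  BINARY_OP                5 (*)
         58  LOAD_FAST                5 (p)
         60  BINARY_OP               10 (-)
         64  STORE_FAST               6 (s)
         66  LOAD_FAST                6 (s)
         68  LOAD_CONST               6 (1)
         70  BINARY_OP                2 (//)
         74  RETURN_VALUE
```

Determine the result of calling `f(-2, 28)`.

LOAD_FAST a → push -2. Stack: [-2]
LOAD_CONST → push 4. Stack: [-2, 4]
BINARY_OP + → -2 + 4 = 2. Stack: [2]
STORE_FAST z → z=2. Stack: []
LOAD_CONST → push 20. Stack: [20]
STORE_FAST m → m=20. Stack: []
LOAD_CONST → push 12. Stack: [12]
STORE_FAST n → n=12. Stack: []
LOAD_FAST n → push 12. Stack: [12]
LOAD_CONST → push 5. Stack: [12, 5]
BINARY_OP * → 12 * 5 = 60. Stack: [60]
LOAD_CONST → push 2. Stack: [60, 2]
LOAD_FAST m → push 20. Stack: [60, 2, 20]
BINARY_OP * → 2 * 20 = 40. Stack: [60, 40]
BINARY_OP + → 60 + 40 = 100. Stack: [100]
STORE_FAST n → n=100. Stack: []
LOAD_FAST_LOAD_FAST a,a → push -2,-2. Stack: [-2, -2]
BINARY_OP + → -2 + -2 = -4. Stack: [-4]
STORE_FAST p → p=-4. Stack: []
LOAD_CONST → push 1. Stack: [1]
LOAD_FAST a → push -2. Stack: [1, -2]
BINARY_OP * → 1 * -2 = -2. Stack: [-2]
LOAD_FAST p → push -4. Stack: [-2, -4]
BINARY_OP - → -2 - -4 = 2. Stack: [2]
STORE_FAST s → s=2. Stack: []
LOAD_FAST s → push 2. Stack: [2]
LOAD_CONST → push 1. Stack: [2, 1]
BINARY_OP // → 2 // 1 = 2. Stack: [2]
RETURN_VALUE → return 2.

2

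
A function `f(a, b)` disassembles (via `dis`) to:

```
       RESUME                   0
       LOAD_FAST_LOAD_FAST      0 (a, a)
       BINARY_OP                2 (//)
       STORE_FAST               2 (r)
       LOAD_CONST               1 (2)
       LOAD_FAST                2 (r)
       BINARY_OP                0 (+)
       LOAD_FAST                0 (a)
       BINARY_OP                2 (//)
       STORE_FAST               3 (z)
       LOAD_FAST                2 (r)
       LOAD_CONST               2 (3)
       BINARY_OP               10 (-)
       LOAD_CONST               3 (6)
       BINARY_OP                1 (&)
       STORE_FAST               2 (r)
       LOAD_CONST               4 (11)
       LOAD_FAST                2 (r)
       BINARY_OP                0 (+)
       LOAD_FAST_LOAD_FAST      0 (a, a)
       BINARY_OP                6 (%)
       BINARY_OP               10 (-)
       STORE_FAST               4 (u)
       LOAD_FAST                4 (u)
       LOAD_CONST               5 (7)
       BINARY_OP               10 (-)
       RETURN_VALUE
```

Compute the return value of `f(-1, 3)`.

LOAD_FAST_LOAD_FAST a,a → push -1,-1. Stack: [-1, -1]
BINARY_OP // → -1 // -1 = 1. Stack: [1]
STORE_FAST r → r=1. Stack: []
LOAD_CONST → push 2. Stack: [2]
LOAD_FAST r → push 1. Stack: [2, 1]
BINARY_OP + → 2 + 1 = 3. Stack: [3]
LOAD_FAST a → push -1. Stack: [3, -1]
BINARY_OP // → 3 // -1 = -3. Stack: [-3]
STORE_FAST z → z=-3. Stack: []
LOAD_FAST r → push 1. Stack: [1]
LOAD_CONST → push 3. Stack: [1, 3]
BINARY_OP - → 1 - 3 = -2. Stack: [-2]
LOAD_CONST → push 6. Stack: [-2, 6]
BINARY_OP & → -2 & 6 = 6. Stack: [6]
STORE_FAST r → r=6. Stack: []
LOAD_CONST → push 11. Stack: [11]
LOAD_FAST r → push 6. Stack: [11, 6]
BINARY_OP + → 11 + 6 = 17. Stack: [17]
LOAD_FAST_LOAD_FAST a,a → push -1,-1. Stack: [17, -1, -1]
BINARY_OP % → -1 % -1 = 0. Stack: [17, 0]
BINARY_OP - → 17 - 0 = 17. Stack: [17]
STORE_FAST u → u=17. Stack: []
LOAD_FAST u → push 17. Stack: [17]
LOAD_CONST → push 7. Stack: [17, 7]
BINARY_OP - → 17 - 7 = 10. Stack: [10]
RETURN_VALUE → return 10.

10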